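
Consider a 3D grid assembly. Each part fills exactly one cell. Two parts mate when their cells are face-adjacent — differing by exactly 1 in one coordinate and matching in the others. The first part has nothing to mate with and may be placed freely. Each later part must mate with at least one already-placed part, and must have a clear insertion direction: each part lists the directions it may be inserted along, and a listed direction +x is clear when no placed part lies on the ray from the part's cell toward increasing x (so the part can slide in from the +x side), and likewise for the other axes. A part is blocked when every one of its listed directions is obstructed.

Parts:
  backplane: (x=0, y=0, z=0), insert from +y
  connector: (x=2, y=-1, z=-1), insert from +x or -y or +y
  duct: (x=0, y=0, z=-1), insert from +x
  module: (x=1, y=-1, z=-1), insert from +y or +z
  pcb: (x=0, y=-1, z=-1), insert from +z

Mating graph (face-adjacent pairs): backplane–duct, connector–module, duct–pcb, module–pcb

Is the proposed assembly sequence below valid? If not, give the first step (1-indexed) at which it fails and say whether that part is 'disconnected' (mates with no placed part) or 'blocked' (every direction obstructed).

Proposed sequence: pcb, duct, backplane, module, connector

Valid

1. pcb@(0, -1, -1) [+z clear] — {pcb}
2. duct@(0, 0, -1) [+x clear] — {duct, pcb}
3. backplane@(0, 0, 0) [+y clear] — {backplane, duct, pcb}
4. module@(1, -1, -1) [+y clear] — {backplane, duct, module, pcb}
5. connector@(2, -1, -1) [+x clear] — {backplane, connector, duct, module, pcb}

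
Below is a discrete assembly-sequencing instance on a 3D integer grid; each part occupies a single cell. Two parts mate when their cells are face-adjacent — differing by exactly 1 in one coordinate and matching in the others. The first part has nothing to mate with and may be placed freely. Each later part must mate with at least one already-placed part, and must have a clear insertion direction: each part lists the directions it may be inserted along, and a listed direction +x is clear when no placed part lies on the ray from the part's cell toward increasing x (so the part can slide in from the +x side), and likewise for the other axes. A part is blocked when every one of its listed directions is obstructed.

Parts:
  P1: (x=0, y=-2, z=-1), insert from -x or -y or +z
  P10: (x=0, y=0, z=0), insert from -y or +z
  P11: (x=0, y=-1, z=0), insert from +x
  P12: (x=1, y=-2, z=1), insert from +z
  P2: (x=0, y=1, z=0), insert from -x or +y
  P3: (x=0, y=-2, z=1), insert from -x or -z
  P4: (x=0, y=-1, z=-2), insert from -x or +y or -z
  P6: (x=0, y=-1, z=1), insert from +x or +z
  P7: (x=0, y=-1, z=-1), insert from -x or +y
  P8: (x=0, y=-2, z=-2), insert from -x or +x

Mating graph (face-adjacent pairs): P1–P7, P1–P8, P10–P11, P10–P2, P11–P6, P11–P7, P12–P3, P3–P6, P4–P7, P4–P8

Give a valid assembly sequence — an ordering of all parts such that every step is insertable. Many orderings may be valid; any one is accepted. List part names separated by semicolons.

P10; P11; P6; P7; P4; P8; P1; P2; P3; P12

1. P10@(0, 0, 0) [-y clear] — {P10}
2. P11@(0, -1, 0) [+x clear] — {P10, P11}
3. P6@(0, -1, 1) [+x clear] — {P10, P11, P6}
4. P7@(0, -1, -1) [-x clear] — {P10, P11, P6, P7}
5. P4@(0, -1, -2) [-x clear] — {P10, P11, P4, P6, P7}
6. P8@(0, -2, -2) [-x clear] — {P10, P11, P4, P6, P7, P8}
7. P1@(0, -2, -1) [-x clear] — {P1, P10, P11, P4, P6, P7, P8}
8. P2@(0, 1, 0) [-x clear] — {P1, P10, P11, P2, P4, P6, P7, P8}
9. P3@(0, -2, 1) [-x clear] — {P1, P10, P11, P2, P3, P4, P6, P7, P8}
10. P12@(1, -2, 1) [+z clear] — {P1, P10, P11, P12, P2, P3, P4, P6, P7, P8}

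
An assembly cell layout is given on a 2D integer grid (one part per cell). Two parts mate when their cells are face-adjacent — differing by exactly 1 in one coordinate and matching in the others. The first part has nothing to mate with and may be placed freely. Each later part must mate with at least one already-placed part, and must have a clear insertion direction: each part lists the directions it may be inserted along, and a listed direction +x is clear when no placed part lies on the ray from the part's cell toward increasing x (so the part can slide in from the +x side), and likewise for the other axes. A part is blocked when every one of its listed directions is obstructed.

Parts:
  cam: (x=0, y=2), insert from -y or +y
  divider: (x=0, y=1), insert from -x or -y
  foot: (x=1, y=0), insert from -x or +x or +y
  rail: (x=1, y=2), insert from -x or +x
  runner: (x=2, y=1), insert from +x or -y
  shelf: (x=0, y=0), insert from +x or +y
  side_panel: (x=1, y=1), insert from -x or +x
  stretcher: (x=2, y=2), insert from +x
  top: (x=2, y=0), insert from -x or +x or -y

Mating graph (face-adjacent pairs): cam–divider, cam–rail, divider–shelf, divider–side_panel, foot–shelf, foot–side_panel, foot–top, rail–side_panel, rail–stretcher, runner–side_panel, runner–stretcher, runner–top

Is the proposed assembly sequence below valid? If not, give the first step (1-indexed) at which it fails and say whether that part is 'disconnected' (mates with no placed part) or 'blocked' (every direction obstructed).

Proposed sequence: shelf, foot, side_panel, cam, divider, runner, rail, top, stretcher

1. shelf@(0, 0) [+x clear] — {shelf}
2. foot@(1, 0) [+x clear] — {foot, shelf}
3. side_panel@(1, 1) [-x clear] — {foot, shelf, side_panel}
4. cam@(0, 2) — no placed neighbour ⇒ disconnected

Invalid at step 4 (disconnected)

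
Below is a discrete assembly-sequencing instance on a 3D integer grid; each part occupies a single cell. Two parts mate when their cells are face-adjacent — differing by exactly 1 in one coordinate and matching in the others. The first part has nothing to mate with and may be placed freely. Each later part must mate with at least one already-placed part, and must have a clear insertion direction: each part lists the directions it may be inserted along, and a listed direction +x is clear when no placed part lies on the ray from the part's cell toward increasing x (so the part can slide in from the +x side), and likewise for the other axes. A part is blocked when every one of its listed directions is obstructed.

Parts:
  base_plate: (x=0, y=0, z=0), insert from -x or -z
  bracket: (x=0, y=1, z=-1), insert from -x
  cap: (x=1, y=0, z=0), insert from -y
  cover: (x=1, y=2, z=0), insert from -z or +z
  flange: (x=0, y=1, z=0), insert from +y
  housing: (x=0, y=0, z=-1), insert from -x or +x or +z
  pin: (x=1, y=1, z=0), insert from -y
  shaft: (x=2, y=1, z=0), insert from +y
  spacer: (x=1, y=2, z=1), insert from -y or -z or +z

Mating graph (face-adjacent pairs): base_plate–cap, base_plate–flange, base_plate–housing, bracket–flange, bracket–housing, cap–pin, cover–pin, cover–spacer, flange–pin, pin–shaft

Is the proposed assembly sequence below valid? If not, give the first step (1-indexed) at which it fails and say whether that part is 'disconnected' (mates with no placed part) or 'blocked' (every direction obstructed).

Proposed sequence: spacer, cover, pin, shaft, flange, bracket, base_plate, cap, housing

1. spacer@(1, 2, 1) [-y clear] — {spacer}
2. cover@(1, 2, 0) [-z clear] — {cover, spacer}
3. pin@(1, 1, 0) [-y clear] — {cover, pin, spacer}
4. shaft@(2, 1, 0) [+y clear] — {cover, pin, shaft, spacer}
5. flange@(0, 1, 0) [+y clear] — {cover, flange, pin, shaft, spacer}
6. bracket@(0, 1, -1) [-x clear] — {bracket, cover, flange, pin, shaft, spacer}
7. base_plate@(0, 0, 0) [-x clear] — {base_plate, bracket, cover, flange, pin, shaft, spacer}
8. cap@(1, 0, 0) [-y clear] — {base_plate, bracket, cap, cover, flange, pin, shaft, spacer}
9. housing@(0, 0, -1) [-x clear] — {base_plate, bracket, cap, cover, flange, housing, pin, shaft, spacer}

Valid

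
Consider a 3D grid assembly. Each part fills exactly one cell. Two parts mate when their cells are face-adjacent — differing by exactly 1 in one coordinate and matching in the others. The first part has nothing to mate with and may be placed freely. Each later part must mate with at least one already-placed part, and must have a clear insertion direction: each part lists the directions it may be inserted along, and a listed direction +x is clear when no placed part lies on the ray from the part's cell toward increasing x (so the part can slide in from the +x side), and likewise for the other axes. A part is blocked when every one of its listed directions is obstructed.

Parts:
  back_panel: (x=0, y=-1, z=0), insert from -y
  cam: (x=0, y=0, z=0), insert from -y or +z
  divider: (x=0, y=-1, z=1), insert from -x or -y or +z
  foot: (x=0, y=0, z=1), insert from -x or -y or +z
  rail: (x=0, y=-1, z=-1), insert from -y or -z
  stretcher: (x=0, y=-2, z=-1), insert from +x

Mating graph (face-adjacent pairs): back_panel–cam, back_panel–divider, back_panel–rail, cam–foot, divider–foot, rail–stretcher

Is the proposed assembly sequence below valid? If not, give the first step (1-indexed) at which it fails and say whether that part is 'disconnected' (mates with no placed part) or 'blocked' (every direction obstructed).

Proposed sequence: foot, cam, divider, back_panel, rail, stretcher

Valid

1. foot@(0, 0, 1) [-x clear] — {foot}
2. cam@(0, 0, 0) [-y clear] — {cam, foot}
3. divider@(0, -1, 1) [-x clear] — {cam, divider, foot}
4. back_panel@(0, -1, 0) [-y clear] — {back_panel, cam, divider, foot}
5. rail@(0, -1, -1) [-y clear] — {back_panel, cam, divider, foot, rail}
6. stretcher@(0, -2, -1) [+x clear] — {back_panel, cam, divider, foot, rail, stretcher}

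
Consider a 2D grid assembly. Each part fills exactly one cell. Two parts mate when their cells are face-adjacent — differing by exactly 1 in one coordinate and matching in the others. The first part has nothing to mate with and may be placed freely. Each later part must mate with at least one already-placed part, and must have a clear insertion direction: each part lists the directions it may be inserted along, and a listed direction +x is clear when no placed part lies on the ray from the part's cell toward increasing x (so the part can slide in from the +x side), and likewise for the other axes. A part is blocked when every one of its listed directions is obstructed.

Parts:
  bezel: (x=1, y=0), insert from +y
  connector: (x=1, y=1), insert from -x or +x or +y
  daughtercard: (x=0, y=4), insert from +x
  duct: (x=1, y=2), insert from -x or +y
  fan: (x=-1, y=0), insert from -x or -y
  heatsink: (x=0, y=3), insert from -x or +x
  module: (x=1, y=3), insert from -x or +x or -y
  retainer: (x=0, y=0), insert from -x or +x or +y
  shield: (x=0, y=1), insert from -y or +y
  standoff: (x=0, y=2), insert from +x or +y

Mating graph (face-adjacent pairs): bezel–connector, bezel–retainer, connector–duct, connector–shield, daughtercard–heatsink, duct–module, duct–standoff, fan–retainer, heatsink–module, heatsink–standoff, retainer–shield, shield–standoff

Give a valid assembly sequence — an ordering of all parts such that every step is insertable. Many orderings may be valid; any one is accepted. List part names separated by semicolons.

standoff; shield; heatsink; daughtercard; retainer; bezel; duct; module; connector; fan

1. standoff@(0, 2) [+x clear] — {standoff}
2. shield@(0, 1) [-y clear] — {shield, standoff}
3. heatsink@(0, 3) [-x clear] — {heatsink, shield, standoff}
4. daughtercard@(0, 4) [+x clear] — {daughtercard, heatsink, shield, standoff}
5. retainer@(0, 0) [-x clear] — {daughtercard, heatsink, retainer, shield, standoff}
6. bezel@(1, 0) [+y clear] — {bezel, daughtercard, heatsink, retainer, shield, standoff}
7. duct@(1, 2) [+y clear] — {bezel, daughtercard, duct, heatsink, retainer, shield, standoff}
8. module@(1, 3) [+x clear] — {bezel, daughtercard, duct, heatsink, module, retainer, shield, standoff}
9. connector@(1, 1) [+x clear] — {bezel, connector, daughtercard, duct, heatsink, module, retainer, shield, standoff}
10. fan@(-1, 0) [-x clear] — {bezel, connector, daughtercard, duct, fan, heatsink, module, retainer, shield, standoff}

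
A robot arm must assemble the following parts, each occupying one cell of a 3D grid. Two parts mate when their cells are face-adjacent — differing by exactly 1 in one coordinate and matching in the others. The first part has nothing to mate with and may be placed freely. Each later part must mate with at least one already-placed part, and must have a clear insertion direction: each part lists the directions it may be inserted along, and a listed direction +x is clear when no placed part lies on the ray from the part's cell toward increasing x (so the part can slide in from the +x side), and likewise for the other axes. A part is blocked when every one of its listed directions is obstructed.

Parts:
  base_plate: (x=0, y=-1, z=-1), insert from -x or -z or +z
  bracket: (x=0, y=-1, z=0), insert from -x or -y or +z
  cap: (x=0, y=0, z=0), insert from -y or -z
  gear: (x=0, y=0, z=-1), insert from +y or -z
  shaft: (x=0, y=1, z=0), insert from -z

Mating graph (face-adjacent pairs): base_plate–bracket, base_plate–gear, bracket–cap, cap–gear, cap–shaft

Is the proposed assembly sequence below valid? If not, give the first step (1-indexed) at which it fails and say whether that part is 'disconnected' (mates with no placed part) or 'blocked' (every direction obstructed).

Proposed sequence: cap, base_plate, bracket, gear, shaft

1. cap@(0, 0, 0) [-y clear] — {cap}
2. base_plate@(0, -1, -1) — no placed neighbour ⇒ disconnected

Invalid at step 2 (disconnected)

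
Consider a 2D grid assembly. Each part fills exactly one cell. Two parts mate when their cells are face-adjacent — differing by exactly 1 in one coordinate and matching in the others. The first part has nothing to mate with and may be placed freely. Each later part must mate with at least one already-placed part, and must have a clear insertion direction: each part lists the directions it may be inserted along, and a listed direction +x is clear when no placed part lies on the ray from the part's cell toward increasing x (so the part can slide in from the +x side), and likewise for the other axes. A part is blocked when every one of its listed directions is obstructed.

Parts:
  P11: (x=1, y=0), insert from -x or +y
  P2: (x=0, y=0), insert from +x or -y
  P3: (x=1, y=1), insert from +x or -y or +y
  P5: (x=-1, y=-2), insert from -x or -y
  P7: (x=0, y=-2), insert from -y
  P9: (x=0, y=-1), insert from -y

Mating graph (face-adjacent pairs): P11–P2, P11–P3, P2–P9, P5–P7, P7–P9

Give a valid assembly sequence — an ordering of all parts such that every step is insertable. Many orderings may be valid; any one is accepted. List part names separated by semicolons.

1. P11@(1, 0) [-x clear] — {P11}
2. P2@(0, 0) [-y clear] — {P11, P2}
3. P9@(0, -1) [-y clear] — {P11, P2, P9}
4. P7@(0, -2) [-y clear] — {P11, P2, P7, P9}
5. P5@(-1, -2) [-x clear] — {P11, P2, P5, P7, P9}
6. P3@(1, 1) [+x clear] — {P11, P2, P3, P5, P7, P9}

P11; P2; P9; P7; P5; P3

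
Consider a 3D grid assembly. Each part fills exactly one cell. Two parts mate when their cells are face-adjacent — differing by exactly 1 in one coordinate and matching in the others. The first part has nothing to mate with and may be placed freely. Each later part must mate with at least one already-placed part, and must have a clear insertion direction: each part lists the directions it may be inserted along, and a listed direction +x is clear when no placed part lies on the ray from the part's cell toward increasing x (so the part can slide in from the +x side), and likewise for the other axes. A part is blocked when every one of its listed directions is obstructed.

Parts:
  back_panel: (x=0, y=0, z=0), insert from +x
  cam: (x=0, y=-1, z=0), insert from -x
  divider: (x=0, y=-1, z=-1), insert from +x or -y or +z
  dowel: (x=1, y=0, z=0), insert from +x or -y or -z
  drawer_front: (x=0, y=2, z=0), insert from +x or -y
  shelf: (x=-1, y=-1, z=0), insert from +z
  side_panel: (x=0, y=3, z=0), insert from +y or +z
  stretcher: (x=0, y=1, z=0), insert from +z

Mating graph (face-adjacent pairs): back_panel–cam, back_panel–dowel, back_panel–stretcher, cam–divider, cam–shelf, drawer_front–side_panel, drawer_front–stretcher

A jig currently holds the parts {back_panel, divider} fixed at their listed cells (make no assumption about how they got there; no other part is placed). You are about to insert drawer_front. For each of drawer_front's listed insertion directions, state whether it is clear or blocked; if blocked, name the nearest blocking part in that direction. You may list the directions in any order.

+x: ray from drawer_front(0, 2, 0) has no placed part ⇒ clear
-y: nearest on ray is back_panel@(0, 0, 0) ⇒ blocked

+x: clear; -y: blocked by back_panel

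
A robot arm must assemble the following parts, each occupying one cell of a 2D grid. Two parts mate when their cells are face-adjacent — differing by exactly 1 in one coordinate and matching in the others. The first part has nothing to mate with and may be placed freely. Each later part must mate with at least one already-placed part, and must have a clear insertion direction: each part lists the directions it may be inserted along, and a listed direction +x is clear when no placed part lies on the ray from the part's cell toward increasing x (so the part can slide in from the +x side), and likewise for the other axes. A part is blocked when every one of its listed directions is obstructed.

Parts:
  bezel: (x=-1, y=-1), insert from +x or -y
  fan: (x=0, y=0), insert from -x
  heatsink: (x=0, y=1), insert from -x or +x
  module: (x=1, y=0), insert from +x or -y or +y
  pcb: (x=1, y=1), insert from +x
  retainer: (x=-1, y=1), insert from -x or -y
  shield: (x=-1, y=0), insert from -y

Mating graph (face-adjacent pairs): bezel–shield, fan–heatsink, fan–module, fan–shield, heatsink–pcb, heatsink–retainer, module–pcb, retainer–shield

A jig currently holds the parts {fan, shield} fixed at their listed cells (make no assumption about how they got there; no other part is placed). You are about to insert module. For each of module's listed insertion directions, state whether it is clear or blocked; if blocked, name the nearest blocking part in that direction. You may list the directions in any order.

+x: ray from module(1, 0) has no placed part ⇒ clear
-y: ray from module(1, 0) has no placed part ⇒ clear
+y: ray from module(1, 0) has no placed part ⇒ clear

+x: clear; +y: clear; -y: clear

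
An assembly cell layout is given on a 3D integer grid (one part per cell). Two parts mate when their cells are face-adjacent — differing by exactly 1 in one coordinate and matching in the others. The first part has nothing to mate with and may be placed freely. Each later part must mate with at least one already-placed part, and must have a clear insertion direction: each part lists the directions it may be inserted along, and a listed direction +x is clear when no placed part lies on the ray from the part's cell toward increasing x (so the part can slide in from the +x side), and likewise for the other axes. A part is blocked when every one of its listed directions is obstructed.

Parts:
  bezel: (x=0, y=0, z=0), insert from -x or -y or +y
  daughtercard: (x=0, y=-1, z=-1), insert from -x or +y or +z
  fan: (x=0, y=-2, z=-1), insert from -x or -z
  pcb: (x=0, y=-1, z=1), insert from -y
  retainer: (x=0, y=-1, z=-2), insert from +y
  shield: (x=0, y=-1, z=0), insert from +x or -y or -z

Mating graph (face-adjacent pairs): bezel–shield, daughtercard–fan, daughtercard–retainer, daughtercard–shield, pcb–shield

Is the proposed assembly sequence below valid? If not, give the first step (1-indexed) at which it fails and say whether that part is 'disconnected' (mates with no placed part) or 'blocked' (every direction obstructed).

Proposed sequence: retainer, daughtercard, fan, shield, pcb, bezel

Valid

1. retainer@(0, -1, -2) [+y clear] — {retainer}
2. daughtercard@(0, -1, -1) [-x clear] — {daughtercard, retainer}
3. fan@(0, -2, -1) [-x clear] — {daughtercard, fan, retainer}
4. shield@(0, -1, 0) [+x clear] — {daughtercard, fan, retainer, shield}
5. pcb@(0, -1, 1) [-y clear] — {daughtercard, fan, pcb, retainer, shield}
6. bezel@(0, 0, 0) [-x clear] — {bezel, daughtercard, fan, pcb, retainer, shield}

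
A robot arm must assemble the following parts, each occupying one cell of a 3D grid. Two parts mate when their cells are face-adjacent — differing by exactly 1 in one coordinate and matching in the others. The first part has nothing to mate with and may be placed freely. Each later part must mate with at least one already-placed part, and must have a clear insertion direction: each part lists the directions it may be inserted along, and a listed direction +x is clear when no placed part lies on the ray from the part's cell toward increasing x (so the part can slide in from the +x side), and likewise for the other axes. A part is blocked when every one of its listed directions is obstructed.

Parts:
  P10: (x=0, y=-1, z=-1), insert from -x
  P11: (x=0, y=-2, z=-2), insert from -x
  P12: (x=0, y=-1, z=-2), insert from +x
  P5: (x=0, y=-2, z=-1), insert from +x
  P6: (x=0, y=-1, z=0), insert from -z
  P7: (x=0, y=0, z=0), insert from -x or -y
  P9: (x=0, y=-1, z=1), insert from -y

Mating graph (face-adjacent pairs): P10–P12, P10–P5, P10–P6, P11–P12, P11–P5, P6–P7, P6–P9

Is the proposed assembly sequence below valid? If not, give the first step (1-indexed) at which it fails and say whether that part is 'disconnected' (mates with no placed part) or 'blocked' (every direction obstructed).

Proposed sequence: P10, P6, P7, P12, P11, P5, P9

1. P10@(0, -1, -1) [-x clear] — {P10}
2. P6@(0, -1, 0) — -z all obstructed ⇒ blocked

Invalid at step 2 (blocked)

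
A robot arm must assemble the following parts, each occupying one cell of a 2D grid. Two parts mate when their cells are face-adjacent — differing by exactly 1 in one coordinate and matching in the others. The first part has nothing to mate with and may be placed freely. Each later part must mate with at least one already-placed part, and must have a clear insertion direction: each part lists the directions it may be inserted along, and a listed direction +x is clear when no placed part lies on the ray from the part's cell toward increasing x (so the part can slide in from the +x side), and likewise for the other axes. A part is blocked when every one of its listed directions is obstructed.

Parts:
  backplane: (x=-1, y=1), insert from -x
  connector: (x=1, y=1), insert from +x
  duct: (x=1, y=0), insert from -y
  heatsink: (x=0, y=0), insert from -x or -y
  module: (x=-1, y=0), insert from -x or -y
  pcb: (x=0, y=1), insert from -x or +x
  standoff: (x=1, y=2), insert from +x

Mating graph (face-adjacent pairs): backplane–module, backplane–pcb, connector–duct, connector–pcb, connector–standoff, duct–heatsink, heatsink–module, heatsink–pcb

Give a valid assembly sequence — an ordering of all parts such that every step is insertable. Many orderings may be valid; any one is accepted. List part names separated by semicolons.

standoff; connector; pcb; heatsink; module; backplane; duct

1. standoff@(1, 2) [+x clear] — {standoff}
2. connector@(1, 1) [+x clear] — {connector, standoff}
3. pcb@(0, 1) [-x clear] — {connector, pcb, standoff}
4. heatsink@(0, 0) [-x clear] — {connector, heatsink, pcb, standoff}
5. module@(-1, 0) [-x clear] — {connector, heatsink, module, pcb, standoff}
6. backplane@(-1, 1) [-x clear] — {backplane, connector, heatsink, module, pcb, standoff}
7. duct@(1, 0) [-y clear] — {backplane, connector, duct, heatsink, module, pcb, standoff}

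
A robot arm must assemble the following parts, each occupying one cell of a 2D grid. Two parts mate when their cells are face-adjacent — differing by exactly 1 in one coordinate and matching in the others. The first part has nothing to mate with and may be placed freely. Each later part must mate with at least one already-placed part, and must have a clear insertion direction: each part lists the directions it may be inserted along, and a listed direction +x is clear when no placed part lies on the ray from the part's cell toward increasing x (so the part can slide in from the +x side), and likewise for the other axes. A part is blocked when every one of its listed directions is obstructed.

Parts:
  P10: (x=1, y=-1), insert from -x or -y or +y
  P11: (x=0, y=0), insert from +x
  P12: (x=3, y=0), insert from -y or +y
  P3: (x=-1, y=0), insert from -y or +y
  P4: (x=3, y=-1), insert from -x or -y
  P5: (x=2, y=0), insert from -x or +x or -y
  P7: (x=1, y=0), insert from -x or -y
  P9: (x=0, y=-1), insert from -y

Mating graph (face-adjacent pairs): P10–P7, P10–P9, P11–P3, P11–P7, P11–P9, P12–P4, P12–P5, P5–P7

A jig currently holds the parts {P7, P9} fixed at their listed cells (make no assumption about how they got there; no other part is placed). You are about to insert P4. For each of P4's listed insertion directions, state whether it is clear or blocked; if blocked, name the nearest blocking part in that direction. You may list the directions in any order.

-x: nearest on ray is P9@(0, -1) ⇒ blocked
-y: ray from P4(3, -1) has no placed part ⇒ clear

-x: blocked by P9; -y: clear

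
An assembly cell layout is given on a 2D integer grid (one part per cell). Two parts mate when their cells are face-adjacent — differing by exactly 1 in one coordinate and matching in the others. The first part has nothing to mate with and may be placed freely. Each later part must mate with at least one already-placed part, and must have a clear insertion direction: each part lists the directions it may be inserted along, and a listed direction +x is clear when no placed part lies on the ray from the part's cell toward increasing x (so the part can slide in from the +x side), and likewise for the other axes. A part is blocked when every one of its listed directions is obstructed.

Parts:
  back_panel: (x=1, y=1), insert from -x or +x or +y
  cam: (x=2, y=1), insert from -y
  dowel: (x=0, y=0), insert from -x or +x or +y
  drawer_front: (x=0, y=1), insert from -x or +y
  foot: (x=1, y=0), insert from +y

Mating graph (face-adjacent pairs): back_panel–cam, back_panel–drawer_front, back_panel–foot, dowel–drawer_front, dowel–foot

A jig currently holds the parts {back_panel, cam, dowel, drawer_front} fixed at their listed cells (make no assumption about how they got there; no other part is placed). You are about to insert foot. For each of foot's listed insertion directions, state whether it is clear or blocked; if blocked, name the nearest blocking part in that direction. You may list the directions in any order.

+y: blocked by back_panel

+y: nearest on ray is back_panel@(1, 1) ⇒ blocked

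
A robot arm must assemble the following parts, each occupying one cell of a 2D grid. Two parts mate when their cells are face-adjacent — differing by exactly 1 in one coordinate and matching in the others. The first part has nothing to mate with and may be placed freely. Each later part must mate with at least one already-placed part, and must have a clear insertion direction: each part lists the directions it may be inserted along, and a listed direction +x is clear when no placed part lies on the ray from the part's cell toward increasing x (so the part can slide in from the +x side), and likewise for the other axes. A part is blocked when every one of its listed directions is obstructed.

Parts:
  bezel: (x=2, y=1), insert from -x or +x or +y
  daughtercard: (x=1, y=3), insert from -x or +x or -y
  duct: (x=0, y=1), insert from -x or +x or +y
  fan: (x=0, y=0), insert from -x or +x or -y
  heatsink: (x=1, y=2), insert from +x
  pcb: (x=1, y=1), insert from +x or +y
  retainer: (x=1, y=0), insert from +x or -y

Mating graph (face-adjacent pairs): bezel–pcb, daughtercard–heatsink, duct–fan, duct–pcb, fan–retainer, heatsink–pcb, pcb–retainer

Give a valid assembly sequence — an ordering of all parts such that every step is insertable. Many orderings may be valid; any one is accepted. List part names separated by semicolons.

1. daughtercard@(1, 3) [-x clear] — {daughtercard}
2. heatsink@(1, 2) [+x clear] — {daughtercard, heatsink}
3. pcb@(1, 1) [+x clear] — {daughtercard, heatsink, pcb}
4. bezel@(2, 1) [+x clear] — {bezel, daughtercard, heatsink, pcb}
5. duct@(0, 1) [-x clear] — {bezel, daughtercard, duct, heatsink, pcb}
6. fan@(0, 0) [-x clear] — {bezel, daughtercard, duct, fan, heatsink, pcb}
7. retainer@(1, 0) [+x clear] — {bezel, daughtercard, duct, fan, heatsink, pcb, retainer}

daughtercard; heatsink; pcb; bezel; duct; fan; retainer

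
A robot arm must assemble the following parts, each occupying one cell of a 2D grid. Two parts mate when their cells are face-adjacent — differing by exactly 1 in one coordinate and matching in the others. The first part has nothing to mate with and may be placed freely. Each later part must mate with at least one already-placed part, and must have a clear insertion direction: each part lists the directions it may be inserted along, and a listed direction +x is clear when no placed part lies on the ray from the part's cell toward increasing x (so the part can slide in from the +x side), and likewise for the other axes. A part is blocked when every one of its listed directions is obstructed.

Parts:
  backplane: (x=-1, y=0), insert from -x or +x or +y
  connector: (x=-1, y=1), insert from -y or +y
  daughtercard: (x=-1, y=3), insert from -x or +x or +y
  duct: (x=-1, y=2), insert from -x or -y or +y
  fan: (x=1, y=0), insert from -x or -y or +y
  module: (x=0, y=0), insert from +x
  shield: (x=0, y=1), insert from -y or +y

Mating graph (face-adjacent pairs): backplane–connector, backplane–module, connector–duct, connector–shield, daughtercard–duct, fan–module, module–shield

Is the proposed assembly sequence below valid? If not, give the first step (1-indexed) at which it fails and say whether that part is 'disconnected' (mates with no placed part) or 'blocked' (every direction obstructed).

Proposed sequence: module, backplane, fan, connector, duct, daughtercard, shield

Valid

1. module@(0, 0) [+x clear] — {module}
2. backplane@(-1, 0) [-x clear] — {backplane, module}
3. fan@(1, 0) [-y clear] — {backplane, fan, module}
4. connector@(-1, 1) [+y clear] — {backplane, connector, fan, module}
5. duct@(-1, 2) [-x clear] — {backplane, connector, duct, fan, module}
6. daughtercard@(-1, 3) [-x clear] — {backplane, connector, daughtercard, duct, fan, module}
7. shield@(0, 1) [+y clear] — {backplane, connector, daughtercard, duct, fan, module, shield}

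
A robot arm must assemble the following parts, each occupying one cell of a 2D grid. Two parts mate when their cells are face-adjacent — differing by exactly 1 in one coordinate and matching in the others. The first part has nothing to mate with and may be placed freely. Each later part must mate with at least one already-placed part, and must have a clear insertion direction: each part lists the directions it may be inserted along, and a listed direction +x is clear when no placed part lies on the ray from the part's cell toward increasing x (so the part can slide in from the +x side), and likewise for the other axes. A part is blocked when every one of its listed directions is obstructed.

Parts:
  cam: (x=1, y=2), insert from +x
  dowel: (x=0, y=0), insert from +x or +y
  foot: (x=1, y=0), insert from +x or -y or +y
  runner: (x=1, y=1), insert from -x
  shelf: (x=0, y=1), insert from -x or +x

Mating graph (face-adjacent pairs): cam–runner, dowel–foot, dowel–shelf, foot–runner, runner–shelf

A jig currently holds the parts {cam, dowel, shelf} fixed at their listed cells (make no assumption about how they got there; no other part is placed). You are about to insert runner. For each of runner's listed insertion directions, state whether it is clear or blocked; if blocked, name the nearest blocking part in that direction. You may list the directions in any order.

-x: blocked by shelf

-x: nearest on ray is shelf@(0, 1) ⇒ blocked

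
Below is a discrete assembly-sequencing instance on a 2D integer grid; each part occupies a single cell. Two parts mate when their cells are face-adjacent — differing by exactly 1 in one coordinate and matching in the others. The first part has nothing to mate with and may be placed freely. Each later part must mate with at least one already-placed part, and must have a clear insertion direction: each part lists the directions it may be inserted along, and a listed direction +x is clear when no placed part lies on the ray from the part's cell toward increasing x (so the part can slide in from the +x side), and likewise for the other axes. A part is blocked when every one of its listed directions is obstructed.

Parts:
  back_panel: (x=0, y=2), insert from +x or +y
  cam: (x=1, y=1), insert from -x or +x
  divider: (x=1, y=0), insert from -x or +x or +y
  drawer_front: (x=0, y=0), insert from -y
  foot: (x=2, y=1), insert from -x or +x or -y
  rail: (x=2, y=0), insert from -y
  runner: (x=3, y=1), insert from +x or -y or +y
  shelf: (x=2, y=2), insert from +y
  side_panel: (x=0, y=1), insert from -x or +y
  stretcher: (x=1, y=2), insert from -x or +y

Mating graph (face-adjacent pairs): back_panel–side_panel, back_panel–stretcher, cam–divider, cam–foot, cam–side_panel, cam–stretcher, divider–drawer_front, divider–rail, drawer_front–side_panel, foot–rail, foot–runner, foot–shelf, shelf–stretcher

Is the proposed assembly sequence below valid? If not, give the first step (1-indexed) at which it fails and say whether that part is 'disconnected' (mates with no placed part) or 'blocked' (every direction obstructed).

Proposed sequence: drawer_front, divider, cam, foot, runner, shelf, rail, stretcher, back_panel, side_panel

Valid

1. drawer_front@(0, 0) [-y clear] — {drawer_front}
2. divider@(1, 0) [+x clear] — {divider, drawer_front}
3. cam@(1, 1) [-x clear] — {cam, divider, drawer_front}
4. foot@(2, 1) [+x clear] — {cam, divider, drawer_front, foot}
5. runner@(3, 1) [+x clear] — {cam, divider, drawer_front, foot, runner}
6. shelf@(2, 2) [+y clear] — {cam, divider, drawer_front, foot, runner, shelf}
7. rail@(2, 0) [-y clear] — {cam, divider, drawer_front, foot, rail, runner, shelf}
8. stretcher@(1, 2) [-x clear] — {cam, divider, drawer_front, foot, rail, runner, shelf, stretcher}
9. back_panel@(0, 2) [+y clear] — {back_panel, cam, divider, drawer_front, foot, rail, runner, shelf, stretcher}
10. side_panel@(0, 1) [-x clear] — {back_panel, cam, divider, drawer_front, foot, rail, runner, shelf, side_panel, stretcher}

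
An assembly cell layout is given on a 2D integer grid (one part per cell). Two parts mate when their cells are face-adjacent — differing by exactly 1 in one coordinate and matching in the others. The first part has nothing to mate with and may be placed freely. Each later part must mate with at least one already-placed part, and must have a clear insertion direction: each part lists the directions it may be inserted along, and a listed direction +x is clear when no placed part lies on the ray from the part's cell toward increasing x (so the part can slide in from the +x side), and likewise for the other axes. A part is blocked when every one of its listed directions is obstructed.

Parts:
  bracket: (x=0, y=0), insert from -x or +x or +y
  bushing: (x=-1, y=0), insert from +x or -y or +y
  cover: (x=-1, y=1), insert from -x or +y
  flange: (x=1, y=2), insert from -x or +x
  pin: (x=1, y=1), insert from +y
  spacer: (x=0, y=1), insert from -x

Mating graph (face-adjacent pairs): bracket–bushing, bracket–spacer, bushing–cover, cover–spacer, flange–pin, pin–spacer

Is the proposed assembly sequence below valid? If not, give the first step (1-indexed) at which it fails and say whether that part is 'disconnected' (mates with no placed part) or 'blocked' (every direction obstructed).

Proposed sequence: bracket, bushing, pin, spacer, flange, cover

Invalid at step 3 (disconnected)

1. bracket@(0, 0) [-x clear] — {bracket}
2. bushing@(-1, 0) [-y clear] — {bracket, bushing}
3. pin@(1, 1) — no placed neighbour ⇒ disconnected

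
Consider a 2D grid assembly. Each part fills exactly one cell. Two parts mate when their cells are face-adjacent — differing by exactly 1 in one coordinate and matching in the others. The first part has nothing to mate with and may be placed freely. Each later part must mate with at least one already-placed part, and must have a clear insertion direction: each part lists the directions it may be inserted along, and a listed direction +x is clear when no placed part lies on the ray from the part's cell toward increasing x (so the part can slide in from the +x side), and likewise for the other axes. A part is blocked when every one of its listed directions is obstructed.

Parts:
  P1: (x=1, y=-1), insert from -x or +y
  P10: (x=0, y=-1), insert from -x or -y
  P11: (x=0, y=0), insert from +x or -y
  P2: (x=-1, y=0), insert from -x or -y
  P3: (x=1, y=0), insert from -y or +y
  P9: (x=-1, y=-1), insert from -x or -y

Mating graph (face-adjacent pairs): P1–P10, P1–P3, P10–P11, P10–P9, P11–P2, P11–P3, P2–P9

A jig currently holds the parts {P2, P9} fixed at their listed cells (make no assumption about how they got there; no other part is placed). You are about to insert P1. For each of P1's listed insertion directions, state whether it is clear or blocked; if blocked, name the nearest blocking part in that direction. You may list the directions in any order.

-x: nearest on ray is P9@(-1, -1) ⇒ blocked
+y: ray from P1(1, -1) has no placed part ⇒ clear

+y: clear; -x: blocked by P9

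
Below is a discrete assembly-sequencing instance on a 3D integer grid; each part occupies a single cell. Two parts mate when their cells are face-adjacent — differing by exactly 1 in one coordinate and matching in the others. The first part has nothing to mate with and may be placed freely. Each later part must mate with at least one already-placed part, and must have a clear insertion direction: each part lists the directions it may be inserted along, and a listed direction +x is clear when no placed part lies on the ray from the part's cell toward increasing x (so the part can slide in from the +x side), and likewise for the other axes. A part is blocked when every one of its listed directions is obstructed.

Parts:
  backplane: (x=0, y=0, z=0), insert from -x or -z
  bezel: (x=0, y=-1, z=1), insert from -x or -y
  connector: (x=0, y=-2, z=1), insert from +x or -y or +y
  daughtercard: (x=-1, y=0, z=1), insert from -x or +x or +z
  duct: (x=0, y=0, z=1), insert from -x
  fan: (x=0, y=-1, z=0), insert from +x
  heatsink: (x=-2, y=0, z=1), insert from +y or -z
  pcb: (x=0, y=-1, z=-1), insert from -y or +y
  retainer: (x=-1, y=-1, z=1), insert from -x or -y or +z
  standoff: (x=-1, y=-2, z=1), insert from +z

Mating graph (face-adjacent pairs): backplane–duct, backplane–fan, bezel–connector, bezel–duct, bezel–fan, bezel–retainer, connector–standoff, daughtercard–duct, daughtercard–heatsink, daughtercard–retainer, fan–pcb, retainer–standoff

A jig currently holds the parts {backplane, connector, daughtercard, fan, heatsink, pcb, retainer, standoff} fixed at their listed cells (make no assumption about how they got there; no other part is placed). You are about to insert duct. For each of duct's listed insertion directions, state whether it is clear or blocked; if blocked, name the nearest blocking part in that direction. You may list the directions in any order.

-x: blocked by daughtercard

-x: nearest on ray is daughtercard@(-1, 0, 1) ⇒ blocked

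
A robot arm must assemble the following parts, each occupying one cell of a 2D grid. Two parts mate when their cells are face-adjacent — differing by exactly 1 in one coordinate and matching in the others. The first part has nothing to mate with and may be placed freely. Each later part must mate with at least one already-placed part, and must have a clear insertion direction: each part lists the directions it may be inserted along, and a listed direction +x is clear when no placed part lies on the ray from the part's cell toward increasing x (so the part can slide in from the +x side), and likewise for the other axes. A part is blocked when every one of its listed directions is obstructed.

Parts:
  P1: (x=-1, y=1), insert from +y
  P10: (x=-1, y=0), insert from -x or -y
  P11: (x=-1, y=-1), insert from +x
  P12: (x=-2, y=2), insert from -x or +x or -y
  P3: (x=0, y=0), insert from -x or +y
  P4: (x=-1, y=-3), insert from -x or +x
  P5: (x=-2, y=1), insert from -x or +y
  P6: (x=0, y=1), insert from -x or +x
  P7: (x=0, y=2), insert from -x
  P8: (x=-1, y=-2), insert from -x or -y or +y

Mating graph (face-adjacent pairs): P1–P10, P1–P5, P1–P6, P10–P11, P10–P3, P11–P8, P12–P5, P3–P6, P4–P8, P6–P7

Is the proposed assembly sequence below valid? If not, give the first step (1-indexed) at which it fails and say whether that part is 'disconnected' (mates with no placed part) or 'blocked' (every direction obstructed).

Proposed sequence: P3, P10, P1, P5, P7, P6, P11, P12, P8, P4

Invalid at step 5 (disconnected)

1. P3@(0, 0) [-x clear] — {P3}
2. P10@(-1, 0) [-x clear] — {P10, P3}
3. P1@(-1, 1) [+y clear] — {P1, P10, P3}
4. P5@(-2, 1) [-x clear] — {P1, P10, P3, P5}
5. P7@(0, 2) — no placed neighbour ⇒ disconnected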